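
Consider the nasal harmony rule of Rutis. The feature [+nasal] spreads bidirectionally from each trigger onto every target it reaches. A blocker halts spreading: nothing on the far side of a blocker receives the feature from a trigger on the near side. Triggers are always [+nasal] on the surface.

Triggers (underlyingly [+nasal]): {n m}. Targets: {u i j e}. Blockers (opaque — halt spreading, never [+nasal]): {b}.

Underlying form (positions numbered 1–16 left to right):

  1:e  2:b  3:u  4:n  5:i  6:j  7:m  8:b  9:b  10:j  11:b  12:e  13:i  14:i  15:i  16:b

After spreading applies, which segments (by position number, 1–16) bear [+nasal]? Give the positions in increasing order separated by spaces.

From /n/ at 4 rightward: 5 /i/ → [+nasal]; 6 /j/ → [+nasal]; 7 /m/ is itself a trigger — this domain ends here.
From /n/ at 4 leftward: 3 /u/ → [+nasal]; 2 /b/ blocks.
From /m/ at 7 rightward: 8 /b/ blocks.
From /m/ at 7 leftward: 6 /j/ → [+nasal]; 5 /i/ → [+nasal]; 4 /n/ is itself a trigger — this domain ends here.
Targets with no active source: positions 1 10 12 13 14 15 stay [-nasal].

3 4 5 6 7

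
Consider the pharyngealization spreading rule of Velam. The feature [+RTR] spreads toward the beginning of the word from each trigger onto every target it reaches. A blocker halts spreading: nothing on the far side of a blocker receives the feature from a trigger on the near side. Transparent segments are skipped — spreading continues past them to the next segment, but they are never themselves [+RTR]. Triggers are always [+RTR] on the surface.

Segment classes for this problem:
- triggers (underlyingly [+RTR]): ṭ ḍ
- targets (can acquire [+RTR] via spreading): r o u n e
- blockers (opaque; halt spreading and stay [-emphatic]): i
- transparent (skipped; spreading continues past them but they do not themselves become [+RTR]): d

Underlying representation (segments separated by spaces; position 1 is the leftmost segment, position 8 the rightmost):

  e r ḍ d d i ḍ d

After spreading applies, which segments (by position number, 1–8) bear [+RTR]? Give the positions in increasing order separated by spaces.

1 2 3 7

From /ḍ/ at 3 leftward: 2 /r/ → [+RTR]; 1 /e/ → [+RTR]; word edge.
From /ḍ/ at 7 leftward: 6 /i/ blocks.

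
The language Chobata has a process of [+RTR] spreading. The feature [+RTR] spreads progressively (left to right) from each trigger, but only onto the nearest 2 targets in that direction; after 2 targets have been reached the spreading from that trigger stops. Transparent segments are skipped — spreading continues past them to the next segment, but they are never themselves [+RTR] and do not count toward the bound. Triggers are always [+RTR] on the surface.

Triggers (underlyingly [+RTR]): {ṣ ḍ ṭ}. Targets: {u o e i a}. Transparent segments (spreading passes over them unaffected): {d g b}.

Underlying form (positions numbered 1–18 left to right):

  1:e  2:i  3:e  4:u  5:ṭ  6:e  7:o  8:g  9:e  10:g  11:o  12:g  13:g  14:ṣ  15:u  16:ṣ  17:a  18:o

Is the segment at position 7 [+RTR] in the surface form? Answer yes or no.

From /ṭ/ at 5 rightward: 6 /e/ → [+RTR]; 7 /o/ → [+RTR]; bound reached.
From /ṣ/ at 14 rightward: 15 /u/ → [+RTR]; 16 /ṣ/ is itself a trigger — this domain ends here.
From /ṣ/ at 16 rightward: 17 /a/ → [+RTR]; 18 /o/ → [+RTR]; bound reached.
Targets with no active source: positions 1 2 3 4 9 11 stay [-emphatic].
[+RTR] positions on the surface: 5 6 7 14 15 16 17 18.

yes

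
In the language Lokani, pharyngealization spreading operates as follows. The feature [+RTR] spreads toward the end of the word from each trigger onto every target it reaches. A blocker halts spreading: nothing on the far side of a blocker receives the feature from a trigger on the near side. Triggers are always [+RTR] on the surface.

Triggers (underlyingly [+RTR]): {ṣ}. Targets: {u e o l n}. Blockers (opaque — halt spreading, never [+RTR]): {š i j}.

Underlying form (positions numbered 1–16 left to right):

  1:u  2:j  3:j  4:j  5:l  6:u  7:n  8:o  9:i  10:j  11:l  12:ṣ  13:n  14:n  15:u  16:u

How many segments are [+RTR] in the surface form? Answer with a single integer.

5

From /ṣ/ at 12 rightward: 13 /n/ → [+RTR]; 14 /n/ → [+RTR]; 15 /u/ → [+RTR]; 16 /u/ → [+RTR]; word edge.
Targets with no active source: positions 1 5 6 7 8 11 stay [-emphatic].
[+RTR] positions on the surface: 12 13 14 15 16.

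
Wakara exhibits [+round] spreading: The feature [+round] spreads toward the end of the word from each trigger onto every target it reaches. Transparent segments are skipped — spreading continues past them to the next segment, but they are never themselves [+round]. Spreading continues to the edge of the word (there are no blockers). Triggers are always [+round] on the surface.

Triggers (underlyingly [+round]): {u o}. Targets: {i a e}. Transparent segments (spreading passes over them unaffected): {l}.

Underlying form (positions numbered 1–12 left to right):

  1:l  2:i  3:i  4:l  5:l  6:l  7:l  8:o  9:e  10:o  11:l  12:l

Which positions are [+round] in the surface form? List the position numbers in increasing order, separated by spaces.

8 9 10

From /o/ at 8 rightward: 9 /e/ → [+round]; 10 /o/ is itself a trigger — this domain ends here.
From /o/ at 10 rightward: 11 /l/ transparent; 12 /l/ transparent; word edge.
Targets with no active source: positions 2 3 stay [-round].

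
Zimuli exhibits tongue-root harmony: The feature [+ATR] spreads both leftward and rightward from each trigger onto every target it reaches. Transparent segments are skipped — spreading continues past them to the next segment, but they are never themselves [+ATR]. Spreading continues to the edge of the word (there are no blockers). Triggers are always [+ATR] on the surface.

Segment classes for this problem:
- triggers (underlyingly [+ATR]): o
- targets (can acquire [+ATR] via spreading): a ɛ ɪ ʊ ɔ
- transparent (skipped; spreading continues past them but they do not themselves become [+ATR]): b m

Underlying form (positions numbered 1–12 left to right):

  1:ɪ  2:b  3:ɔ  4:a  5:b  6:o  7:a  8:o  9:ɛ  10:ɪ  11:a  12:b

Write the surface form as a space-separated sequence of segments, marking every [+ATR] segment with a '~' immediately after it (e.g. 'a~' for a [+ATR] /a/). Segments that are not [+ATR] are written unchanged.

From /o/ at 6 rightward: 7 /a/ → [+ATR]; 8 /o/ is itself a trigger — this domain ends here.
From /o/ at 6 leftward: 5 /b/ transparent; 4 /a/ → [+ATR]; 3 /ɔ/ → [+ATR]; 2 /b/ transparent; 1 /ɪ/ → [+ATR]; word edge.
From /o/ at 8 rightward: 9 /ɛ/ → [+ATR]; 10 /ɪ/ → [+ATR]; 11 /a/ → [+ATR]; 12 /b/ transparent; word edge.
From /o/ at 8 leftward: 7 /a/ → [+ATR]; 6 /o/ is itself a trigger — this domain ends here.
[+ATR] positions on the surface: 1 3 4 6 7 8 9 10 11.

ɪ~ b ɔ~ a~ b o~ a~ o~ ɛ~ ɪ~ a~ b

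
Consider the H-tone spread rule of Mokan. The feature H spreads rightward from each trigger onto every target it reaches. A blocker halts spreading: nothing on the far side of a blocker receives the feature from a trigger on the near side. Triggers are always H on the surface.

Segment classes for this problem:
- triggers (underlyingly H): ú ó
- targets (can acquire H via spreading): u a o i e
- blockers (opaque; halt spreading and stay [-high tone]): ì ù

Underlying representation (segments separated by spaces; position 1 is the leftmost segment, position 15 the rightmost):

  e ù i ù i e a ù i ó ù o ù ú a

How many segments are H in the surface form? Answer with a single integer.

From /ó/ at 10 rightward: 11 /ù/ blocks.
From /ú/ at 14 rightward: 15 /a/ → H; word edge.
Targets with no active source: positions 1 3 5 6 7 9 12 stay [-high tone].
H positions on the surface: 10 14 15.

3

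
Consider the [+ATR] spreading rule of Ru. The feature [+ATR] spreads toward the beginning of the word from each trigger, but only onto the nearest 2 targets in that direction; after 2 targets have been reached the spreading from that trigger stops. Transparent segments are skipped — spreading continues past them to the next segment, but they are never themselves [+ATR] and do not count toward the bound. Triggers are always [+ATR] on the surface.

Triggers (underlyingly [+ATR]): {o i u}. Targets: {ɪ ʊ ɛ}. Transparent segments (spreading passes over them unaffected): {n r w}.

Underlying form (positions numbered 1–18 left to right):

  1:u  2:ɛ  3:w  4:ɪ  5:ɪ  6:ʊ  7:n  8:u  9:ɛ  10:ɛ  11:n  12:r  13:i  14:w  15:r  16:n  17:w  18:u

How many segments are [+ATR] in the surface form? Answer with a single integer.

8

From /u/ at 1 leftward: word edge.
From /u/ at 8 leftward: 7 /n/ transparent; 6 /ʊ/ → [+ATR]; 5 /ɪ/ → [+ATR]; bound reached.
From /i/ at 13 leftward: 12 /r/ transparent; 11 /n/ transparent; 10 /ɛ/ → [+ATR]; 9 /ɛ/ → [+ATR]; bound reached.
From /u/ at 18 leftward: 17 /w/ transparent; 16 /n/ transparent; 15 /r/ transparent; 14 /w/ transparent; 13 /i/ is itself a trigger — this domain ends here.
Targets with no active source: positions 2 4 stay [-ATR].
[+ATR] positions on the surface: 1 5 6 8 9 10 13 18.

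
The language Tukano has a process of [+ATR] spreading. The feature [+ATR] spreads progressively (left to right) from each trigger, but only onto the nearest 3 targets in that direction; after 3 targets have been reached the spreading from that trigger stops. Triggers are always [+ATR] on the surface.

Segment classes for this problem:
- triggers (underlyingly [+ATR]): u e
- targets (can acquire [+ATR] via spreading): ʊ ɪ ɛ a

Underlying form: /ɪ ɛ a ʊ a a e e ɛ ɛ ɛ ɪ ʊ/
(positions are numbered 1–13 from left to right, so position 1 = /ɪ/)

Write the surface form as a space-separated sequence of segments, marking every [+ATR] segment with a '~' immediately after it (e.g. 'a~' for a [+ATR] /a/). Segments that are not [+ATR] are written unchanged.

ɪ ɛ a ʊ a a e~ e~ ɛ~ ɛ~ ɛ~ ɪ ʊ

From /e/ at 7 rightward: 8 /e/ is itself a trigger — this domain ends here.
From /e/ at 8 rightward: 9 /ɛ/ → [+ATR]; 10 /ɛ/ → [+ATR]; 11 /ɛ/ → [+ATR]; bound reached.
Targets with no active source: positions 1 2 3 4 5 6 12 13 stay [-ATR].
[+ATR] positions on the surface: 7 8 9 10 11.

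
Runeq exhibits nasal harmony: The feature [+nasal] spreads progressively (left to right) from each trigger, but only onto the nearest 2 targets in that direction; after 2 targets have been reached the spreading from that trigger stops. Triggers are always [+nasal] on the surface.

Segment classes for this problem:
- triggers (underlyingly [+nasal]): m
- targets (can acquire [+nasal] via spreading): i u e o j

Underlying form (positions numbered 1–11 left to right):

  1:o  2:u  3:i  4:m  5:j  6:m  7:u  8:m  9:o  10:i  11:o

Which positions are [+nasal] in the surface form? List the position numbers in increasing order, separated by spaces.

4 5 6 7 8 9 10

From /m/ at 4 rightward: 5 /j/ → [+nasal]; 6 /m/ is itself a trigger — this domain ends here.
From /m/ at 6 rightward: 7 /u/ → [+nasal]; 8 /m/ is itself a trigger — this domain ends here.
From /m/ at 8 rightward: 9 /o/ → [+nasal]; 10 /i/ → [+nasal]; bound reached.
Targets with no active source: positions 1 2 3 11 stay [-nasal].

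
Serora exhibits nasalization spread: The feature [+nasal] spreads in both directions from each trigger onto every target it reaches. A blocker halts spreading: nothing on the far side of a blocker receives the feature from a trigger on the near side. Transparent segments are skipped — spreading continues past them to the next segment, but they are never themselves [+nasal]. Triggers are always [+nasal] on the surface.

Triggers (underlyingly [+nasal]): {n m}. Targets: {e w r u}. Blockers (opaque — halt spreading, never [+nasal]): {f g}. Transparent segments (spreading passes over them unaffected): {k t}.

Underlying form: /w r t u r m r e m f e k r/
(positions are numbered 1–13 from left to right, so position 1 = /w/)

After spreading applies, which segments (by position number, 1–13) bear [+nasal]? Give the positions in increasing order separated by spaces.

From /m/ at 6 rightward: 7 /r/ → [+nasal]; 8 /e/ → [+nasal]; 9 /m/ is itself a trigger — this domain ends here.
From /m/ at 6 leftward: 5 /r/ → [+nasal]; 4 /u/ → [+nasal]; 3 /t/ transparent; 2 /r/ → [+nasal]; 1 /w/ → [+nasal]; word edge.
From /m/ at 9 rightward: 10 /f/ blocks.
From /m/ at 9 leftward: 8 /e/ → [+nasal]; 7 /r/ → [+nasal]; 6 /m/ is itself a trigger — this domain ends here.
Targets with no active source: positions 11 13 stay [-nasal].

1 2 4 5 6 7 8 9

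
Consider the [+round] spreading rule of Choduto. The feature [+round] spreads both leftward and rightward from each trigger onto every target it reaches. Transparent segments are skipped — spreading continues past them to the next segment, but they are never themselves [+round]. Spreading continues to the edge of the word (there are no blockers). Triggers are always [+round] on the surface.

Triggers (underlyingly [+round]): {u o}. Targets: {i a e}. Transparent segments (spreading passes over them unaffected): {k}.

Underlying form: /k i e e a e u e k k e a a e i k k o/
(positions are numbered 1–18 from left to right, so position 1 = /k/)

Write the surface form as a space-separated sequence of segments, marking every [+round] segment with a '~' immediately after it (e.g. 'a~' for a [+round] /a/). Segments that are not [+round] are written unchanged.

From /u/ at 7 rightward: 8 /e/ → [+round]; 9 /k/ transparent; 10 /k/ transparent; 11 /e/ → [+round]; 12 /a/ → [+round]; 13 /a/ → [+round]; 14 /e/ → [+round]; 15 /i/ → [+round]; 16 /k/ transparent; 17 /k/ transparent; 18 /o/ is itself a trigger — this domain ends here.
From /u/ at 7 leftward: 6 /e/ → [+round]; 5 /a/ → [+round]; 4 /e/ → [+round]; 3 /e/ → [+round]; 2 /i/ → [+round]; 1 /k/ transparent; word edge.
From /o/ at 18 rightward: word edge.
From /o/ at 18 leftward: 17 /k/ transparent; 16 /k/ transparent; 15 /i/ → [+round]; 14 /e/ → [+round]; 13 /a/ → [+round]; 12 /a/ → [+round]; 11 /e/ → [+round]; 10 /k/ transparent; 9 /k/ transparent; 8 /e/ → [+round]; 7 /u/ is itself a trigger — this domain ends here.
[+round] positions on the surface: 2 3 4 5 6 7 8 11 12 13 14 15 18.

k i~ e~ e~ a~ e~ u~ e~ k k e~ a~ a~ e~ i~ k k o~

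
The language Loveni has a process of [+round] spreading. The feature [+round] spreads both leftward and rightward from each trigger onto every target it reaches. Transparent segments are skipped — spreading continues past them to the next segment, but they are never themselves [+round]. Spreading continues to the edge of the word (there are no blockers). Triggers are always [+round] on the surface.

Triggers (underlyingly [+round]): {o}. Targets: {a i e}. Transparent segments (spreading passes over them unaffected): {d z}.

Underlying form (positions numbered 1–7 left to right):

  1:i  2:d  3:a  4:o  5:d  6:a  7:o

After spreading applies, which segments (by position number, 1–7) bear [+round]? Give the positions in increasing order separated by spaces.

1 3 4 6 7

From /o/ at 4 rightward: 5 /d/ transparent; 6 /a/ → [+round]; 7 /o/ is itself a trigger — this domain ends here.
From /o/ at 4 leftward: 3 /a/ → [+round]; 2 /d/ transparent; 1 /i/ → [+round]; word edge.
From /o/ at 7 rightward: word edge.
From /o/ at 7 leftward: 6 /a/ → [+round]; 5 /d/ transparent; 4 /o/ is itself a trigger — this domain ends here.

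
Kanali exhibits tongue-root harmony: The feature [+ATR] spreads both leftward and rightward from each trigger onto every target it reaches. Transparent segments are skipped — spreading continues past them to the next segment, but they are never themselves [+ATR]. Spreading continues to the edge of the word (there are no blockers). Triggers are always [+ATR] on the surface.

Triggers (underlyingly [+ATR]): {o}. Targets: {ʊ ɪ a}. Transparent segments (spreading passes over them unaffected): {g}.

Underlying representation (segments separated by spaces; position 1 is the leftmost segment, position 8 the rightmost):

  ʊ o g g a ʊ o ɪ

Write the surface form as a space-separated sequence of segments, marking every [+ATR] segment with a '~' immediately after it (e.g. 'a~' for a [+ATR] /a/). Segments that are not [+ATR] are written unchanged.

From /o/ at 2 rightward: 3 /g/ transparent; 4 /g/ transparent; 5 /a/ → [+ATR]; 6 /ʊ/ → [+ATR]; 7 /o/ is itself a trigger — this domain ends here.
From /o/ at 2 leftward: 1 /ʊ/ → [+ATR]; word edge.
From /o/ at 7 rightward: 8 /ɪ/ → [+ATR]; word edge.
From /o/ at 7 leftward: 6 /ʊ/ → [+ATR]; 5 /a/ → [+ATR]; 4 /g/ transparent; 3 /g/ transparent; 2 /o/ is itself a trigger — this domain ends here.
[+ATR] positions on the surface: 1 2 5 6 7 8.

ʊ~ o~ g g a~ ʊ~ o~ ɪ~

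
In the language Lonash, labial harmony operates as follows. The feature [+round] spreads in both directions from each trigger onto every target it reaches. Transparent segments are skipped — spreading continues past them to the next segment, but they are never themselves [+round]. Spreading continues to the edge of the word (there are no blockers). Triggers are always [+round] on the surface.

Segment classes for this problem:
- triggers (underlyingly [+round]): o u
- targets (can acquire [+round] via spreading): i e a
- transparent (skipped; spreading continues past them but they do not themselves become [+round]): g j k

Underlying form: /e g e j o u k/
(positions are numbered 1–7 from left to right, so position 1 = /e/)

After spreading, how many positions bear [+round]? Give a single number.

4

From /o/ at 5 rightward: 6 /u/ is itself a trigger — this domain ends here.
From /o/ at 5 leftward: 4 /j/ transparent; 3 /e/ → [+round]; 2 /g/ transparent; 1 /e/ → [+round]; word edge.
From /u/ at 6 rightward: 7 /k/ transparent; word edge.
From /u/ at 6 leftward: 5 /o/ is itself a trigger — this domain ends here.
[+round] positions on the surface: 1 3 5 6.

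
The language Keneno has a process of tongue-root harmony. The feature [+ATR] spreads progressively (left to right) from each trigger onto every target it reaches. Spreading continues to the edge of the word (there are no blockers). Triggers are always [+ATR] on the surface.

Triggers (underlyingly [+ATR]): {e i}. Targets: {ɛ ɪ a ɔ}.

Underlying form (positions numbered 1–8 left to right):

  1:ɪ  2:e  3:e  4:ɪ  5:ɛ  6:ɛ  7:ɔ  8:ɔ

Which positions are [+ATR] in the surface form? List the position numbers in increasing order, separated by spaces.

2 3 4 5 6 7 8

From /e/ at 2 rightward: 3 /e/ is itself a trigger — this domain ends here.
From /e/ at 3 rightward: 4 /ɪ/ → [+ATR]; 5 /ɛ/ → [+ATR]; 6 /ɛ/ → [+ATR]; 7 /ɔ/ → [+ATR]; 8 /ɔ/ → [+ATR]; word edge.
Target with no active source: position 1 stays [-ATR].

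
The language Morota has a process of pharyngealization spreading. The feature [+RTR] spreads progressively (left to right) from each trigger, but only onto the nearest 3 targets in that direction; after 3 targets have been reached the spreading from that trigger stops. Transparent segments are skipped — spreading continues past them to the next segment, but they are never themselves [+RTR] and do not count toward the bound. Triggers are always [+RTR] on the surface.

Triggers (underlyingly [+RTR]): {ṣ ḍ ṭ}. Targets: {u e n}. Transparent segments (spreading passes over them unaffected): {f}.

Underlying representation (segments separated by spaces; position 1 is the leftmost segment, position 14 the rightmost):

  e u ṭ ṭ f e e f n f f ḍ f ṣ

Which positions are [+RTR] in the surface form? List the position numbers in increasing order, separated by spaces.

From /ṭ/ at 3 rightward: 4 /ṭ/ is itself a trigger — this domain ends here.
From /ṭ/ at 4 rightward: 5 /f/ transparent; 6 /e/ → [+RTR]; 7 /e/ → [+RTR]; 8 /f/ transparent; 9 /n/ → [+RTR]; bound reached.
From /ḍ/ at 12 rightward: 13 /f/ transparent; 14 /ṣ/ is itself a trigger — this domain ends here.
From /ṣ/ at 14 rightward: word edge.
Targets with no active source: positions 1 2 stay [-emphatic].

3 4 6 7 9 12 14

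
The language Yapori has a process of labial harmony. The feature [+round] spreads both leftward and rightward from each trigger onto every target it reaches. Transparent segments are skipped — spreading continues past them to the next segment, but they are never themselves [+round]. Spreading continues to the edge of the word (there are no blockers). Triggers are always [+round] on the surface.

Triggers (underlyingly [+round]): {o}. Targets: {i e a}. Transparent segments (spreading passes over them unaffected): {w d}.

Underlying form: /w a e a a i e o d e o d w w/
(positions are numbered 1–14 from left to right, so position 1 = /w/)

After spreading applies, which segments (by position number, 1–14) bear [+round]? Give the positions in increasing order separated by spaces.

From /o/ at 8 rightward: 9 /d/ transparent; 10 /e/ → [+round]; 11 /o/ is itself a trigger — this domain ends here.
From /o/ at 8 leftward: 7 /e/ → [+round]; 6 /i/ → [+round]; 5 /a/ → [+round]; 4 /a/ → [+round]; 3 /e/ → [+round]; 2 /a/ → [+round]; 1 /w/ transparent; word edge.
From /o/ at 11 rightward: 12 /d/ transparent; 13 /w/ transparent; 14 /w/ transparent; word edge.
From /o/ at 11 leftward: 10 /e/ → [+round]; 9 /d/ transparent; 8 /o/ is itself a trigger — this domain ends here.

2 3 4 5 6 7 8 10 11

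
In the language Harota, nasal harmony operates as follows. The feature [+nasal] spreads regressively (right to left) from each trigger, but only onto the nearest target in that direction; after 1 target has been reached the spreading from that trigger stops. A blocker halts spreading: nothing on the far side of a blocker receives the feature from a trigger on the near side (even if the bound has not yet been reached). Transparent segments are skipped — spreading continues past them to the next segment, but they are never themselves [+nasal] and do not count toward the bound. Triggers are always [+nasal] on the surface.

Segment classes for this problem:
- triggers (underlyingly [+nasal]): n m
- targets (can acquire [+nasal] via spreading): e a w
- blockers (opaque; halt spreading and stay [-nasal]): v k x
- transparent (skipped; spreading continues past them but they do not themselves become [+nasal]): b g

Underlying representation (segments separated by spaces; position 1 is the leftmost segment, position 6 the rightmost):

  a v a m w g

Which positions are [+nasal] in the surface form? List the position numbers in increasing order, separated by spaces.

3 4

From /m/ at 4 leftward: 3 /a/ → [+nasal]; bound reached.
Targets with no active source: positions 1 5 stay [-nasal].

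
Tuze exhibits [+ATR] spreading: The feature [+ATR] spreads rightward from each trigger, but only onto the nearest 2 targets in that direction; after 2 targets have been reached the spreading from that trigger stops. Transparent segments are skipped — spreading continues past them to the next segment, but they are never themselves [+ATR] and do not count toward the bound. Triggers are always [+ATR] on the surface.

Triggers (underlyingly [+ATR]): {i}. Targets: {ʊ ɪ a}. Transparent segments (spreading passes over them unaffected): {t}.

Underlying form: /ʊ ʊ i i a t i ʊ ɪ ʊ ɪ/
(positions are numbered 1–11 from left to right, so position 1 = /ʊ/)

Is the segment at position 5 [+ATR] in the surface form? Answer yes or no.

From /i/ at 3 rightward: 4 /i/ is itself a trigger — this domain ends here.
From /i/ at 4 rightward: 5 /a/ → [+ATR]; 6 /t/ transparent; 7 /i/ is itself a trigger — this domain ends here.
From /i/ at 7 rightward: 8 /ʊ/ → [+ATR]; 9 /ɪ/ → [+ATR]; bound reached.
Targets with no active source: positions 1 2 10 11 stay [-ATR].
[+ATR] positions on the surface: 3 4 5 7 8 9.

yes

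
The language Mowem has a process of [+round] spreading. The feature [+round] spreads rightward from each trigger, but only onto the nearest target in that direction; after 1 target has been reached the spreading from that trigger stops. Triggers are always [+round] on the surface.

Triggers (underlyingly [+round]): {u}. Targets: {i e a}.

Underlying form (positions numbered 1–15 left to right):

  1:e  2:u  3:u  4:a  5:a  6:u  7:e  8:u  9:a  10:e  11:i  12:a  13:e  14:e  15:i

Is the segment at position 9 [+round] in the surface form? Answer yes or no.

From /u/ at 2 rightward: 3 /u/ is itself a trigger — this domain ends here.
From /u/ at 3 rightward: 4 /a/ → [+round]; bound reached.
From /u/ at 6 rightward: 7 /e/ → [+round]; bound reached.
From /u/ at 8 rightward: 9 /a/ → [+round]; bound reached.
Targets with no active source: positions 1 5 10 11 12 13 14 15 stay [-round].
[+round] positions on the surface: 2 3 4 6 7 8 9.

yes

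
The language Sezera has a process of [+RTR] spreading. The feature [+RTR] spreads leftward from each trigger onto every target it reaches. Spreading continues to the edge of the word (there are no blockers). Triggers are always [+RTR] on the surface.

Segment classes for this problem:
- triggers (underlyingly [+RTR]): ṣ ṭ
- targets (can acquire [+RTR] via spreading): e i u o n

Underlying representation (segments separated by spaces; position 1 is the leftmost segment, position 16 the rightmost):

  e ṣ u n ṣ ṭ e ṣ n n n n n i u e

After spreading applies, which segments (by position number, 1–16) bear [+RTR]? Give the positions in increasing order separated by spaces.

From /ṣ/ at 2 leftward: 1 /e/ → [+RTR]; word edge.
From /ṣ/ at 5 leftward: 4 /n/ → [+RTR]; 3 /u/ → [+RTR]; 2 /ṣ/ is itself a trigger — this domain ends here.
From /ṭ/ at 6 leftward: 5 /ṣ/ is itself a trigger — this domain ends here.
From /ṣ/ at 8 leftward: 7 /e/ → [+RTR]; 6 /ṭ/ is itself a trigger — this domain ends here.
Targets with no active source: positions 9 10 11 12 13 14 15 16 stay [-emphatic].

1 2 3 4 5 6 7 8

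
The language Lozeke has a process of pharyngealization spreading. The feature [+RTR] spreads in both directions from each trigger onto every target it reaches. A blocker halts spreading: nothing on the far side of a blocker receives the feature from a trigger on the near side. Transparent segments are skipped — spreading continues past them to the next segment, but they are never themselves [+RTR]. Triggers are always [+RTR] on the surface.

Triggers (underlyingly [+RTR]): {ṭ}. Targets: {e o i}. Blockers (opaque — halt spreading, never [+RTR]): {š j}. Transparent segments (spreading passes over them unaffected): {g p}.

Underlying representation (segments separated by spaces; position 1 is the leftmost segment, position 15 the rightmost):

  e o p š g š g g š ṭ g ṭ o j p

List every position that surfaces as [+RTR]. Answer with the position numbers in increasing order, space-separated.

10 12 13

From /ṭ/ at 10 rightward: 11 /g/ transparent; 12 /ṭ/ is itself a trigger — this domain ends here.
From /ṭ/ at 10 leftward: 9 /š/ blocks.
From /ṭ/ at 12 rightward: 13 /o/ → [+RTR]; 14 /j/ blocks.
From /ṭ/ at 12 leftward: 11 /g/ transparent; 10 /ṭ/ is itself a trigger — this domain ends here.
Targets with no active source: positions 1 2 stay [-emphatic].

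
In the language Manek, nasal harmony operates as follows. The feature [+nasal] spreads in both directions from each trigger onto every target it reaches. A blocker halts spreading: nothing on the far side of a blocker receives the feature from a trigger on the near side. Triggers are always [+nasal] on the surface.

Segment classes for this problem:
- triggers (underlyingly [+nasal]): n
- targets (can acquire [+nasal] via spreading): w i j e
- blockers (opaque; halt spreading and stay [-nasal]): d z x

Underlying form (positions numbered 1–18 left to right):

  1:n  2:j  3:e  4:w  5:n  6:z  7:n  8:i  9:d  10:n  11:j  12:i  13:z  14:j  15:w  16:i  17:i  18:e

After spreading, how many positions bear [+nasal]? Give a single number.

From /n/ at 1 rightward: 2 /j/ → [+nasal]; 3 /e/ → [+nasal]; 4 /w/ → [+nasal]; 5 /n/ is itself a trigger — this domain ends here.
From /n/ at 1 leftward: word edge.
From /n/ at 5 rightward: 6 /z/ blocks.
From /n/ at 5 leftward: 4 /w/ → [+nasal]; 3 /e/ → [+nasal]; 2 /j/ → [+nasal]; 1 /n/ is itself a trigger — this domain ends here.
From /n/ at 7 rightward: 8 /i/ → [+nasal]; 9 /d/ blocks.
From /n/ at 7 leftward: 6 /z/ blocks.
From /n/ at 10 rightward: 11 /j/ → [+nasal]; 12 /i/ → [+nasal]; 13 /z/ blocks.
From /n/ at 10 leftward: 9 /d/ blocks.
Targets with no active source: positions 14 15 16 17 18 stay [-nasal].
[+nasal] positions on the surface: 1 2 3 4 5 7 8 10 11 12.

10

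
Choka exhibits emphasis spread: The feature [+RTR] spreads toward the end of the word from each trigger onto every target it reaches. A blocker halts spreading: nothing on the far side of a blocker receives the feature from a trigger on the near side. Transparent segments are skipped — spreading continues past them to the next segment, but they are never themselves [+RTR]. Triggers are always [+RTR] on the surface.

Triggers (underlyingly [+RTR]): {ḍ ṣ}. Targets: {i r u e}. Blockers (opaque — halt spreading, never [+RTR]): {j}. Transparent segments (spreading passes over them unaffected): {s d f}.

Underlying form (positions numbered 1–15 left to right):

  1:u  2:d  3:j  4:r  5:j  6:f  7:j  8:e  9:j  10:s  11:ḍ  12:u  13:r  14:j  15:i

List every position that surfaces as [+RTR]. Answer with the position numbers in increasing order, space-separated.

11 12 13

From /ḍ/ at 11 rightward: 12 /u/ → [+RTR]; 13 /r/ → [+RTR]; 14 /j/ blocks.
Targets with no active source: positions 1 4 8 15 stay [-emphatic].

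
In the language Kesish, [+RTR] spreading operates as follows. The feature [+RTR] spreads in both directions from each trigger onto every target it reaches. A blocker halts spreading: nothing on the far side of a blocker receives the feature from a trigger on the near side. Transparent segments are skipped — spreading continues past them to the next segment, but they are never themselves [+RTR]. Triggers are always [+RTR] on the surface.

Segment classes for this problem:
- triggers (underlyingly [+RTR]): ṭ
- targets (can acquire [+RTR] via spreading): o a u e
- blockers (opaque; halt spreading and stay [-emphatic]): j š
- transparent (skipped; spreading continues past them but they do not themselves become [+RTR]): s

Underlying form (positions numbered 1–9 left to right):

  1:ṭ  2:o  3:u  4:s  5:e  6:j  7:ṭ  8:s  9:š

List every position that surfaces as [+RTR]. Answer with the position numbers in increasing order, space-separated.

From /ṭ/ at 1 rightward: 2 /o/ → [+RTR]; 3 /u/ → [+RTR]; 4 /s/ transparent; 5 /e/ → [+RTR]; 6 /j/ blocks.
From /ṭ/ at 1 leftward: word edge.
From /ṭ/ at 7 rightward: 8 /s/ transparent; 9 /š/ blocks.
From /ṭ/ at 7 leftward: 6 /j/ blocks.

1 2 3 5 7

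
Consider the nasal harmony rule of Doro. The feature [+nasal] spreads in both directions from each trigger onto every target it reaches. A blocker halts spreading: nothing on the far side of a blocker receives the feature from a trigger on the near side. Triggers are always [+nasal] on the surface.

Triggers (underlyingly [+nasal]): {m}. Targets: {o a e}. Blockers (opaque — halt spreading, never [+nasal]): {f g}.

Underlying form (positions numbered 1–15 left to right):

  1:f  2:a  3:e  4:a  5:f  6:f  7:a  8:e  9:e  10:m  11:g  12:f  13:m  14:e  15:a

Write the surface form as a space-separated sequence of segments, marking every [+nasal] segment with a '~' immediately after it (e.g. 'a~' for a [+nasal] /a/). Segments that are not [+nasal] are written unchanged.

From /m/ at 10 rightward: 11 /g/ blocks.
From /m/ at 10 leftward: 9 /e/ → [+nasal]; 8 /e/ → [+nasal]; 7 /a/ → [+nasal]; 6 /f/ blocks.
From /m/ at 13 rightward: 14 /e/ → [+nasal]; 15 /a/ → [+nasal]; word edge.
From /m/ at 13 leftward: 12 /f/ blocks.
Targets with no active source: positions 2 3 4 stay [-nasal].
[+nasal] positions on the surface: 7 8 9 10 13 14 15.

f a e a f f a~ e~ e~ m~ g f m~ e~ a~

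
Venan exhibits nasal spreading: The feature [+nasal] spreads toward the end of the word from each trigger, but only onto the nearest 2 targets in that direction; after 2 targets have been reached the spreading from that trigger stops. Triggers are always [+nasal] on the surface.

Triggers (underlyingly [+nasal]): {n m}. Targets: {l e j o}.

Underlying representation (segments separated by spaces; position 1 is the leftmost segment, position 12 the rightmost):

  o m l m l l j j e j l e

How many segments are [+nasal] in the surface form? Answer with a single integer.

From /m/ at 2 rightward: 3 /l/ → [+nasal]; 4 /m/ is itself a trigger — this domain ends here.
From /m/ at 4 rightward: 5 /l/ → [+nasal]; 6 /l/ → [+nasal]; bound reached.
Targets with no active source: positions 1 7 8 9 10 11 12 stay [-nasal].
[+nasal] positions on the surface: 2 3 4 5 6.

5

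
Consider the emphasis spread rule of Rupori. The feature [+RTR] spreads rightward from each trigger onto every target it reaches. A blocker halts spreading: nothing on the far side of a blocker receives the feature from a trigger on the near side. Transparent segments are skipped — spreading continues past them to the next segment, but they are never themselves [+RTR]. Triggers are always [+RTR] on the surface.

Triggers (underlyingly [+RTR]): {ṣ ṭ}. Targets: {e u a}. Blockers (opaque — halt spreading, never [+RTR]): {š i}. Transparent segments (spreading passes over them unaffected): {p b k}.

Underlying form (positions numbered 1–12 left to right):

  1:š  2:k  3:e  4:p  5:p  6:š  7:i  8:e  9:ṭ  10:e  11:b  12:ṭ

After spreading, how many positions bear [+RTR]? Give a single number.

3

From /ṭ/ at 9 rightward: 10 /e/ → [+RTR]; 11 /b/ transparent; 12 /ṭ/ is itself a trigger — this domain ends here.
From /ṭ/ at 12 rightward: word edge.
Targets with no active source: positions 3 8 stay [-emphatic].
[+RTR] positions on the surface: 9 10 12.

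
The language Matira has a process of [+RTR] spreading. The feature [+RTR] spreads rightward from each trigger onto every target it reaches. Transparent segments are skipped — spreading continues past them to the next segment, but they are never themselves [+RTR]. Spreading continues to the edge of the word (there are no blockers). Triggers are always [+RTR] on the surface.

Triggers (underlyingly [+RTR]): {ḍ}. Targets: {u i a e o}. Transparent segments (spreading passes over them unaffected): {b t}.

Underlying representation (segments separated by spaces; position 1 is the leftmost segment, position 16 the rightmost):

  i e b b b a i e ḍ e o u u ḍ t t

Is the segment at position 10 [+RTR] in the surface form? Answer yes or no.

yes

From /ḍ/ at 9 rightward: 10 /e/ → [+RTR]; 11 /o/ → [+RTR]; 12 /u/ → [+RTR]; 13 /u/ → [+RTR]; 14 /ḍ/ is itself a trigger — this domain ends here.
From /ḍ/ at 14 rightward: 15 /t/ transparent; 16 /t/ transparent; word edge.
Targets with no active source: positions 1 2 6 7 8 stay [-emphatic].
[+RTR] positions on the surface: 9 10 11 12 13 14.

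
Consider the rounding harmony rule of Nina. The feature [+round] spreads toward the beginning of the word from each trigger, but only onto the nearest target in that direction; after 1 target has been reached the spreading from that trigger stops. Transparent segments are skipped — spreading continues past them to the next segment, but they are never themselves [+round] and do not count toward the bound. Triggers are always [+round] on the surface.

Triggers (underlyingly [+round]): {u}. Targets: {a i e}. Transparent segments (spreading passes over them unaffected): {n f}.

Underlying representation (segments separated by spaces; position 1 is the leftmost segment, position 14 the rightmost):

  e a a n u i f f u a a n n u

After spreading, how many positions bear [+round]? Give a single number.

From /u/ at 5 leftward: 4 /n/ transparent; 3 /a/ → [+round]; bound reached.
From /u/ at 9 leftward: 8 /f/ transparent; 7 /f/ transparent; 6 /i/ → [+round]; bound reached.
From /u/ at 14 leftward: 13 /n/ transparent; 12 /n/ transparent; 11 /a/ → [+round]; bound reached.
Targets with no active source: positions 1 2 10 stay [-round].
[+round] positions on the surface: 3 5 6 9 11 14.

6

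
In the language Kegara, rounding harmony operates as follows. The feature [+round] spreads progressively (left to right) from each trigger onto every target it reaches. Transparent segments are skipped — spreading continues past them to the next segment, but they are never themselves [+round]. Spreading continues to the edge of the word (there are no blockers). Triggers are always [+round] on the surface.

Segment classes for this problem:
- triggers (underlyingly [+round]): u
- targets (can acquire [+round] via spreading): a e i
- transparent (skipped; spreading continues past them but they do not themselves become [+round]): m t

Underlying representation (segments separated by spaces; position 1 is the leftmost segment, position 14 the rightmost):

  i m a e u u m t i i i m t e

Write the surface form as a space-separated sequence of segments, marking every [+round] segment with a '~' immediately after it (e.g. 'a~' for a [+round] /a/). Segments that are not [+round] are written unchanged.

From /u/ at 5 rightward: 6 /u/ is itself a trigger — this domain ends here.
From /u/ at 6 rightward: 7 /m/ transparent; 8 /t/ transparent; 9 /i/ → [+round]; 10 /i/ → [+round]; 11 /i/ → [+round]; 12 /m/ transparent; 13 /t/ transparent; 14 /e/ → [+round]; word edge.
Targets with no active source: positions 1 3 4 stay [-round].
[+round] positions on the surface: 5 6 9 10 11 14.

i m a e u~ u~ m t i~ i~ i~ m t e~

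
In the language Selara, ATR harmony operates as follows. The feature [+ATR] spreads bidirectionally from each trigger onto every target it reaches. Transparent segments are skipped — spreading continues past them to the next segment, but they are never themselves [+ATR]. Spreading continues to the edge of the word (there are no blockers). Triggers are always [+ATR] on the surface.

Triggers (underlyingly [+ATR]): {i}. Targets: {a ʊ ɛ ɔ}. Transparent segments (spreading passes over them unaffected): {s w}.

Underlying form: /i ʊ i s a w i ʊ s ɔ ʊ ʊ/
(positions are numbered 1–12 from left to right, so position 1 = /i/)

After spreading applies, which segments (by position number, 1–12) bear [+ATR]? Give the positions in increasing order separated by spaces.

From /i/ at 1 rightward: 2 /ʊ/ → [+ATR]; 3 /i/ is itself a trigger — this domain ends here.
From /i/ at 1 leftward: word edge.
From /i/ at 3 rightward: 4 /s/ transparent; 5 /a/ → [+ATR]; 6 /w/ transparent; 7 /i/ is itself a trigger — this domain ends here.
From /i/ at 3 leftward: 2 /ʊ/ → [+ATR]; 1 /i/ is itself a trigger — this domain ends here.
From /i/ at 7 rightward: 8 /ʊ/ → [+ATR]; 9 /s/ transparent; 10 /ɔ/ → [+ATR]; 11 /ʊ/ → [+ATR]; 12 /ʊ/ → [+ATR]; word edge.
From /i/ at 7 leftward: 6 /w/ transparent; 5 /a/ → [+ATR]; 4 /s/ transparent; 3 /i/ is itself a trigger — this domain ends here.

1 2 3 5 7 8 10 11 12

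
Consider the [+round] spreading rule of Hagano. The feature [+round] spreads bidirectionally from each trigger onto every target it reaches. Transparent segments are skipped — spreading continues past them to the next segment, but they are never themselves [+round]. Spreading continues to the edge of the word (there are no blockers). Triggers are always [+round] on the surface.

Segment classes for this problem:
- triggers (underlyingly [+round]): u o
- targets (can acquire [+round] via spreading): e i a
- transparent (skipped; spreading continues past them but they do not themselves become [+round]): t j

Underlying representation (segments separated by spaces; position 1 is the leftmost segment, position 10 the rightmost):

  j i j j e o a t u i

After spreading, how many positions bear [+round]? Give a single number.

From /o/ at 6 rightward: 7 /a/ → [+round]; 8 /t/ transparent; 9 /u/ is itself a trigger — this domain ends here.
From /o/ at 6 leftward: 5 /e/ → [+round]; 4 /j/ transparent; 3 /j/ transparent; 2 /i/ → [+round]; 1 /j/ transparent; word edge.
From /u/ at 9 rightward: 10 /i/ → [+round]; word edge.
From /u/ at 9 leftward: 8 /t/ transparent; 7 /a/ → [+round]; 6 /o/ is itself a trigger — this domain ends here.
[+round] positions on the surface: 2 5 6 7 9 10.

6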